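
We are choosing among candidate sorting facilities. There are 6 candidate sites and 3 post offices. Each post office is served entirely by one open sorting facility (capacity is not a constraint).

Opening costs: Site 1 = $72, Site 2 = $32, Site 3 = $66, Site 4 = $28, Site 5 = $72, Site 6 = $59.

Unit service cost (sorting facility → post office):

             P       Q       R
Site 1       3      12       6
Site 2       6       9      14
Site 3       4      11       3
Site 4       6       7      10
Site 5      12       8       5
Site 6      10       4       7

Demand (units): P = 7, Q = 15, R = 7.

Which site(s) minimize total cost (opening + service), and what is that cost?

Open Site 3 and Site 6; minimum total cost 234.

For any fixed open set, each post office goes to its cheapest open site; total = fixed + service.
{Site 3, Site 6}: P→Site 3 4·7=28, Q→Site 6 4·15=60, R→Site 3 3·7=21. Service 109; fixed 125; total 234.
{Site 4, Site 6}: service 151 + fixed 87 = 238
{Site 6}: P→Site 6 10·7=70, Q→Site 6 4·15=60, R→Site 6 7·7=49. Service 179; fixed 59; total 238.
{Site 1, Site 2, Site 3, Site 4, Site 5, Site 6}: service 102 + fixed 329 = 431
No other subset beats 234.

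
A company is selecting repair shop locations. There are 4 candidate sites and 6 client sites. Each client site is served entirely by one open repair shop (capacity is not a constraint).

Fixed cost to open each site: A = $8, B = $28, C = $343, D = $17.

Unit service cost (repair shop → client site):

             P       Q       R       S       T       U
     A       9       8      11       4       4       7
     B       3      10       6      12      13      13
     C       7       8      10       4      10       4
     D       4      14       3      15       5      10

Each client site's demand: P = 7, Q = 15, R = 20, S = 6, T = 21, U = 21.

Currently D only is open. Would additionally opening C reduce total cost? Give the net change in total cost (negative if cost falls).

No — net change +61 (cost rises by 61).

Current service cost with {D}: 703.
Adding C: each client site re-picks its cheapest; new service cost 421, saving 282.
Extra fixed cost: 343. Net change = 343 − 282 = 61.
(Totals: 720 → 781.)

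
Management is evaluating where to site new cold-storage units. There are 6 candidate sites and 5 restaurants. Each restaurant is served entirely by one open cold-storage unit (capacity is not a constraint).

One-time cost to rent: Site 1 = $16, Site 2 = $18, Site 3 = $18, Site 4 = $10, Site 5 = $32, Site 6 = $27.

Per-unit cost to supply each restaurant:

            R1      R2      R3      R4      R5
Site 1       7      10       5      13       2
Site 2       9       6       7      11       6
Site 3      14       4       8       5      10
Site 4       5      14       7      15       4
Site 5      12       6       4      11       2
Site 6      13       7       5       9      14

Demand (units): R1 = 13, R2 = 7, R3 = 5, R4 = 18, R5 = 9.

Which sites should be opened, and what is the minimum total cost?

For any fixed open set, each restaurant goes to its cheapest open site; total = fixed + service.
{Site 1, Site 3, Site 4}: R1→Site 4 5·13=65, R2→Site 3 4·7=28, R3→Site 1 5·5=25, R4→Site 3 5·18=90, R5→Site 1 2·9=18. Service 226; fixed 44; total 270.
{Site 3, Site 4, Site 5}: service 221 + fixed 60 = 281
{Site 3, Site 4}: service 254 + fixed 28 = 282
{Site 1, Site 2, Site 3, Site 4, Site 5, Site 6}: service 221 + fixed 121 = 342
No other subset beats 270.

Open Site 1, Site 3 and Site 4; minimum total cost 270.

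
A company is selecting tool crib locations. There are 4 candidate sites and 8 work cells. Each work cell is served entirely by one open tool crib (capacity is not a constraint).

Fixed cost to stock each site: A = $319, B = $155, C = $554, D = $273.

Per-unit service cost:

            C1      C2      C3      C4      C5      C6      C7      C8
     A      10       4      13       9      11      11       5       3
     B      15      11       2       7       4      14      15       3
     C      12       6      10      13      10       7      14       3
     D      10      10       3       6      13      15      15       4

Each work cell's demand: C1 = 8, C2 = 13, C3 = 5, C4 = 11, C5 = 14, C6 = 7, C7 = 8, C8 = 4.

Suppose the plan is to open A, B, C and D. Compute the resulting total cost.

Total cost: 1666

Each work cell is assigned to its cheapest site among the open ones.
{A, B, C, D}: C1→A 10·8=80, C2→A 4·13=52, C3→B 2·5=10, C4→D 6·11=66, C5→B 4·14=56, C6→C 7·7=49, C7→A 5·8=40, C8→A 3·4=12. Service 365; fixed 1301; total 1666.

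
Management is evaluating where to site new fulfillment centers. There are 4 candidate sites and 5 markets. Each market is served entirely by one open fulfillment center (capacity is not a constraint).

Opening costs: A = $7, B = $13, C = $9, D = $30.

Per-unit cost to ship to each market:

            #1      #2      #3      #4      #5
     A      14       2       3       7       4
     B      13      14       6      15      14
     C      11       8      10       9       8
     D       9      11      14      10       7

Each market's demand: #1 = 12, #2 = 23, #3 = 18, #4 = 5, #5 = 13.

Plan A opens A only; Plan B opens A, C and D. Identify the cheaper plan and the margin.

Plan A: {A}: #1→A 14·12=168, #2→A 2·23=46, #3→A 3·18=54, #4→A 7·5=35, #5→A 4·13=52. Service 355; fixed 7; total 362.
Plan B: {A, C, D}: #1→D 9·12=108, #2→A 2·23=46, #3→A 3·18=54, #4→A 7·5=35, #5→A 4·13=52. Service 295; fixed 46; total 341.
Difference: |362 − 341| = 21.

Plan B is cheaper by 21.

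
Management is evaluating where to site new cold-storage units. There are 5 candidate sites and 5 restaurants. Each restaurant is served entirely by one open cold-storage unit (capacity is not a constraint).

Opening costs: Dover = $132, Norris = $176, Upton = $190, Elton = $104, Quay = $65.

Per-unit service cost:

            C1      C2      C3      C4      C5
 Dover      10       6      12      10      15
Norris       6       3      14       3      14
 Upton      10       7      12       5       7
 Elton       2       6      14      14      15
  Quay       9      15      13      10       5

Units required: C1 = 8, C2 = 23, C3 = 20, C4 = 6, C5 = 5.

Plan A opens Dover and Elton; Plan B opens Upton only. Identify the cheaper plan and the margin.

Plan A: {Dover, Elton}: C1→Elton 2·8=16, C2→Dover 6·23=138, C3→Dover 12·20=240, C4→Dover 10·6=60, C5→Dover 15·5=75. Service 529; fixed 236; total 765.
Plan B: {Upton}: C1→Upton 10·8=80, C2→Upton 7·23=161, C3→Upton 12·20=240, C4→Upton 5·6=30, C5→Upton 7·5=35. Service 546; fixed 190; total 736.
Difference: |765 − 736| = 29.

Plan B is cheaper by 29.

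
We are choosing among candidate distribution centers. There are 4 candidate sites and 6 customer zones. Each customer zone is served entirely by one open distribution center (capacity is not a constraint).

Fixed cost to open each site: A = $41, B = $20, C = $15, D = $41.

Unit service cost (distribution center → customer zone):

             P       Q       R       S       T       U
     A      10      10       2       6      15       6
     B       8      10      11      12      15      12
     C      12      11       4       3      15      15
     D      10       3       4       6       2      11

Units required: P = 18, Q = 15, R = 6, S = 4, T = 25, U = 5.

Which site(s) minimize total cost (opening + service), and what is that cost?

Open B and D; minimum total cost 403.

For any fixed open set, each customer zone goes to its cheapest open site; total = fixed + service.
{B, D}: P→B 8·18=144, Q→D 3·15=45, R→D 4·6=24, S→D 6·4=24, T→D 2·25=50, U→D 11·5=55. Service 342; fixed 61; total 403.
{B, C, D}: service 330 + fixed 76 = 406
{A, B, D}: service 305 + fixed 102 = 407
{A, B, C, D}: P→B 8·18=144, Q→D 3·15=45, R→A 2·6=12, S→C 3·4=12, T→D 2·25=50, U→A 6·5=30. Service 293; fixed 117; total 410.
No other subset beats 403.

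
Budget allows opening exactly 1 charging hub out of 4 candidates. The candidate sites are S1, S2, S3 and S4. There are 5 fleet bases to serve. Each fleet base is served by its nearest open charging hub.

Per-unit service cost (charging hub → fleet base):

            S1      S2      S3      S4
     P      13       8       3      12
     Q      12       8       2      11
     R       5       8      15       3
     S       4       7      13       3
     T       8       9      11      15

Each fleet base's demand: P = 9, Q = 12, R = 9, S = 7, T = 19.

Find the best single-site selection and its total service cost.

With exactly 1 open, each fleet base uses its cheapest among the chosen.
{S2}: P→S2 8·9=72, Q→S2 8·12=96, R→S2 8·9=72, S→S2 7·7=49, T→S2 9·19=171. Service cost 460.
{S1}: service cost 486
{S3}: service cost 486
Among all 4 size-1 choices, {S2} is lowest.

Choose S2 only; total service cost 460.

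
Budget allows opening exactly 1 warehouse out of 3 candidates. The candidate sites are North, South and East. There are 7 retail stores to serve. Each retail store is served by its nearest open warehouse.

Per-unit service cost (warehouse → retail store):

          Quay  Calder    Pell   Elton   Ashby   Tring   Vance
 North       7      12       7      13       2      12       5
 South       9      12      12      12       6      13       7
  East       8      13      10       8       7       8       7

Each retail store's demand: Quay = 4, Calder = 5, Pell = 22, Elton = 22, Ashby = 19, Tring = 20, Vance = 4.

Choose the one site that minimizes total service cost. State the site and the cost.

Choose East only; total service cost 814.

With exactly 1 open, each retail store uses its cheapest among the chosen.
{East}: Quay→East 8·4=32, Calder→East 13·5=65, Pell→East 10·22=220, Elton→East 8·22=176, Ashby→East 7·19=133, Tring→East 8·20=160, Vance→East 7·4=28. Service cost 814.
{North}: service cost 826
{South}: service cost 1026
Among all 3 size-1 choices, {East} is lowest.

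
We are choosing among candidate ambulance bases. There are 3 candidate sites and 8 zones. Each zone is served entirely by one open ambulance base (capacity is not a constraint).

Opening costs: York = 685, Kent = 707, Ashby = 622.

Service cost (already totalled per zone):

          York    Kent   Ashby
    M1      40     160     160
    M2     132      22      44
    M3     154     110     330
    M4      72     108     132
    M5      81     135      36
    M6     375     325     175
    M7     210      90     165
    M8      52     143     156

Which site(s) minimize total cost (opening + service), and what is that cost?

For any fixed open set, each zone goes to its cheapest open site; total = fixed + service.
{Kent}: M1→Kent 160, M2→Kent 22, M3→Kent 110, M4→Kent 108, M5→Kent 135, M6→Kent 325, M7→Kent 90, M8→Kent 143. Service 1093; fixed 707; total 1800.
{York}: service 1116 + fixed 685 = 1801
{Ashby}: service 1198 + fixed 622 = 1820
{York, Kent, Ashby}: M1→York 40, M2→Kent 22, M3→Kent 110, M4→York 72, M5→Ashby 36, M6→Ashby 175, M7→Kent 90, M8→York 52. Service 597; fixed 2014; total 2611.
No other subset beats 1800.

Open Kent only; minimum total cost 1800.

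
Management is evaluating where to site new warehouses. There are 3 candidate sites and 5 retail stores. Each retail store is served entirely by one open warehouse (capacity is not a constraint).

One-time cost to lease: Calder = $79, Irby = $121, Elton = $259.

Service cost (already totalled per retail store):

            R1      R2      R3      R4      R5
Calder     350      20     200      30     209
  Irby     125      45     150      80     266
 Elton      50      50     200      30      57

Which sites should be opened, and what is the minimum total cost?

Open Elton only; minimum total cost 646.

For any fixed open set, each retail store goes to its cheapest open site; total = fixed + service.
{Elton}: R1→Elton 50, R2→Elton 50, R3→Elton 200, R4→Elton 30, R5→Elton 57. Service 387; fixed 259; total 646.
{Calder, Elton}: service 357 + fixed 338 = 695
{Irby, Elton}: R1→Elton 50, R2→Irby 45, R3→Irby 150, R4→Elton 30, R5→Elton 57. Service 332; fixed 380; total 712.
{Calder, Irby, Elton}: service 307 + fixed 459 = 766
No other subset beats 646.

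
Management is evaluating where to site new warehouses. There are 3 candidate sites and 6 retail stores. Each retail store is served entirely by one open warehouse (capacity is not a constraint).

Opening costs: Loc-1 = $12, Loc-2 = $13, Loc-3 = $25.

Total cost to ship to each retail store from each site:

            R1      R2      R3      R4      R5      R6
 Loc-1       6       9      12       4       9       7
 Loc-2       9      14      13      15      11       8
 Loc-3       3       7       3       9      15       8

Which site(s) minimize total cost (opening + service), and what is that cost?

For any fixed open set, each retail store goes to its cheapest open site; total = fixed + service.
{Loc-1}: R1→Loc-1 6, R2→Loc-1 9, R3→Loc-1 12, R4→Loc-1 4, R5→Loc-1 9, R6→Loc-1 7. Service 47; fixed 12; total 59.
{Loc-1, Loc-3}: R1→Loc-3 3, R2→Loc-3 7, R3→Loc-3 3, R4→Loc-1 4, R5→Loc-1 9, R6→Loc-1 7. Service 33; fixed 37; total 70.
{Loc-3}: service 45 + fixed 25 = 70
{Loc-1, Loc-2, Loc-3}: service 33 + fixed 50 = 83
(All 7 nonempty subsets were checked; Loc-1 only is lowest.)

Open Loc-1 only; minimum total cost 59.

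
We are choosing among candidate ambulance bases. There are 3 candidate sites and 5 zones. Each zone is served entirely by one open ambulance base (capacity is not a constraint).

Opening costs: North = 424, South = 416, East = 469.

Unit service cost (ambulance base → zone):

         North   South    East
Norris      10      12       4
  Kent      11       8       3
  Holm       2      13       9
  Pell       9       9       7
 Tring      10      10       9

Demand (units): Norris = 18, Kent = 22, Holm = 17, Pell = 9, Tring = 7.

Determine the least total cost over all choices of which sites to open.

For any fixed open set, each zone goes to its cheapest open site; total = fixed + service.
{East}: Norris→East 4·18=72, Kent→East 3·22=66, Holm→East 9·17=153, Pell→East 7·9=63, Tring→East 9·7=63. Service 417; fixed 469; total 886.
{North}: service 607 + fixed 424 = 1031
{South}: Norris→South 12·18=216, Kent→South 8·22=176, Holm→South 13·17=221, Pell→South 9·9=81, Tring→South 10·7=70. Service 764; fixed 416; total 1180.
{North, South, East}: service 298 + fixed 1309 = 1607
No other subset beats 886.

Minimum total cost: 886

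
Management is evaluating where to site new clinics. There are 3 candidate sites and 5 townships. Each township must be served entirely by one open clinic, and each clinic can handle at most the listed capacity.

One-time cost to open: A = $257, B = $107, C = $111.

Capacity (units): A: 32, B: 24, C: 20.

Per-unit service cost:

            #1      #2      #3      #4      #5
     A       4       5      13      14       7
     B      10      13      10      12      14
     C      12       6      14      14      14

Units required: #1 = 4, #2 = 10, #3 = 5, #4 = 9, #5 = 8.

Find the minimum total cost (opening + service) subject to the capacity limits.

Open {B, C}: #1→B 10·4=40, #2→C 6·10=60, #3→B 10·5=50, #4→B 12·9=108, #5→C 14·8=112.
Loads: B carries 18/24, C carries 18/20. Service 370; fixed 218; total 588.
Next best feasible plan costs 596.

Minimum total cost: 588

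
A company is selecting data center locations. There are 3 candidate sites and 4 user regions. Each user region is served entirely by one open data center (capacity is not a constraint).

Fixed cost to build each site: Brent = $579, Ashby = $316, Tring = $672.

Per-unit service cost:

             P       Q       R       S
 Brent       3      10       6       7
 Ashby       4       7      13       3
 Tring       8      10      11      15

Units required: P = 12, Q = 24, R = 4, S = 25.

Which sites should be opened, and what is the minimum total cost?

For any fixed open set, each user region goes to its cheapest open site; total = fixed + service.
{Ashby}: P→Ashby 4·12=48, Q→Ashby 7·24=168, R→Ashby 13·4=52, S→Ashby 3·25=75. Service 343; fixed 316; total 659.
{Brent}: service 475 + fixed 579 = 1054
{Brent, Ashby}: P→Brent 3·12=36, Q→Ashby 7·24=168, R→Brent 6·4=24, S→Ashby 3·25=75. Service 303; fixed 895; total 1198.
{Brent, Ashby, Tring}: service 303 + fixed 1567 = 1870
No other subset beats 659.

Open Ashby only; minimum total cost 659.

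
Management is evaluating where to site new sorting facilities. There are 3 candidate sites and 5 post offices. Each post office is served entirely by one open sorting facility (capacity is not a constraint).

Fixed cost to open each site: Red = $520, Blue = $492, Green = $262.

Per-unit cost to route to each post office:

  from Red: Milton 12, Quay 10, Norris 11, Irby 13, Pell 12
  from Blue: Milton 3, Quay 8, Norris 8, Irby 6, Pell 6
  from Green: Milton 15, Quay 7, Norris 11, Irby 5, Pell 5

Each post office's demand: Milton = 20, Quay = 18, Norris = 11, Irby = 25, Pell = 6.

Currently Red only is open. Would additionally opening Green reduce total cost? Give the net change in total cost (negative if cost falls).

Current service cost with {Red}: 938.
Adding Green: each post office re-picks its cheapest; new service cost 642, saving 296.
Extra fixed cost: 262. Net change = 262 − 296 = -34.
(Totals: 1458 → 1424.)

Yes — net change −34 (cost falls by 34).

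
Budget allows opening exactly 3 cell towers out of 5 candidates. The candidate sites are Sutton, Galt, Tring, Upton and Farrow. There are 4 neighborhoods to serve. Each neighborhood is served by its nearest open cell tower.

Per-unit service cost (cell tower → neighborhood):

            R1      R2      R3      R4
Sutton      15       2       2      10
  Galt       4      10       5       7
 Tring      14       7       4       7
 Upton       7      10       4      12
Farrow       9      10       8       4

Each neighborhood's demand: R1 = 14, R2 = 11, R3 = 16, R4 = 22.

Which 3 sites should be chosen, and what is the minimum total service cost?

With exactly 3 open, each neighborhood uses its cheapest among the chosen.
{Sutton, Galt, Farrow}: R1→Galt 4·14=56, R2→Sutton 2·11=22, R3→Sutton 2·16=32, R4→Farrow 4·22=88. Service cost 198.
{Sutton, Upton, Farrow}: service cost 240
{Sutton, Galt, Tring}: service cost 264
Among all 10 size-3 choices, {Sutton, Galt, Farrow} is lowest.

Choose Sutton, Galt and Farrow; total service cost 198.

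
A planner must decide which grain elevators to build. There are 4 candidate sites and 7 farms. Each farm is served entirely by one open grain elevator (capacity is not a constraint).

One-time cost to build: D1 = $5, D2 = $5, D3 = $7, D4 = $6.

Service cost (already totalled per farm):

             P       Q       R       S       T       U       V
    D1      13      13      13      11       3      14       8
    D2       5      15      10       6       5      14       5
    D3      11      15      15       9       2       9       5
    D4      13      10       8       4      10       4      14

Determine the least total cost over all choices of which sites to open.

For any fixed open set, each farm goes to its cheapest open site; total = fixed + service.
{D2, D4}: P→D2 5, Q→D4 10, R→D4 8, S→D4 4, T→D2 5, U→D4 4, V→D2 5. Service 41; fixed 11; total 52.
{D1, D2, D4}: service 39 + fixed 16 = 55
{D2, D3, D4}: service 38 + fixed 18 = 56
{D1, D2, D3, D4}: service 38 + fixed 23 = 61
No other subset beats 52.

Minimum total cost: 52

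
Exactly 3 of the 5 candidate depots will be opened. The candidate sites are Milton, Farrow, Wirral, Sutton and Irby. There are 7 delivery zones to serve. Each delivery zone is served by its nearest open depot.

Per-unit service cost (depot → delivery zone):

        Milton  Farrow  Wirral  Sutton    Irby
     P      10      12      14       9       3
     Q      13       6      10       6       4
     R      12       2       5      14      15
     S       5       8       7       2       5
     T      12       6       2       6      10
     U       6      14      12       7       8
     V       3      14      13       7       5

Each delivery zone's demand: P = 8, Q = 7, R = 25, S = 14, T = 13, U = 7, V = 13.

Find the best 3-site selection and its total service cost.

With exactly 3 open, each delivery zone uses its cheapest among the chosen.
{Farrow, Wirral, Irby}: P→Irby 3·8=24, Q→Irby 4·7=28, R→Farrow 2·25=50, S→Irby 5·14=70, T→Wirral 2·13=26, U→Irby 8·7=56, V→Irby 5·13=65. Service cost 319.
{Farrow, Sutton, Irby}: service cost 322
{Milton, Farrow, Irby}: service cost 331
Among all 10 size-3 choices, {Farrow, Wirral, Irby} is lowest.

Choose Farrow, Wirral and Irby; total service cost 319.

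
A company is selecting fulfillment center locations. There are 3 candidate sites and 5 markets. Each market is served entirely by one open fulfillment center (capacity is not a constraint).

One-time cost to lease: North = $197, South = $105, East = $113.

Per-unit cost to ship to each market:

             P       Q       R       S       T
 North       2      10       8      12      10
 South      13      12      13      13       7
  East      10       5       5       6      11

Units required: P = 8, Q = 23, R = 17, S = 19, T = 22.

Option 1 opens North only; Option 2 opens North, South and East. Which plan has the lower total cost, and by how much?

Option 1: {North}: P→North 2·8=16, Q→North 10·23=230, R→North 8·17=136, S→North 12·19=228, T→North 10·22=220. Service 830; fixed 197; total 1027.
Option 2: {North, South, East}: P→North 2·8=16, Q→East 5·23=115, R→East 5·17=85, S→East 6·19=114, T→South 7·22=154. Service 484; fixed 415; total 899.
Difference: |1027 − 899| = 128.

Option 2 is cheaper by 128.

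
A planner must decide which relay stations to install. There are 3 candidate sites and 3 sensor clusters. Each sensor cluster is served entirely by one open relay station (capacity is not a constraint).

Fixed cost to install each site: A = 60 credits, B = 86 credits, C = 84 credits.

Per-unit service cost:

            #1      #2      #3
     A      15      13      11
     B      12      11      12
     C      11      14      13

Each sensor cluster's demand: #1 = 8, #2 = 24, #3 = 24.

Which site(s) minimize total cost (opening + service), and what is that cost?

For any fixed open set, each sensor cluster goes to its cheapest open site; total = fixed + service.
{B}: #1→B 12·8=96, #2→B 11·24=264, #3→B 12·24=288. Service 648; fixed 86; total 734.
{A}: service 696 + fixed 60 = 756
{A, B}: service 624 + fixed 146 = 770
{A, B, C}: service 616 + fixed 230 = 846
No other subset beats 734.

Open B only; minimum total cost 734.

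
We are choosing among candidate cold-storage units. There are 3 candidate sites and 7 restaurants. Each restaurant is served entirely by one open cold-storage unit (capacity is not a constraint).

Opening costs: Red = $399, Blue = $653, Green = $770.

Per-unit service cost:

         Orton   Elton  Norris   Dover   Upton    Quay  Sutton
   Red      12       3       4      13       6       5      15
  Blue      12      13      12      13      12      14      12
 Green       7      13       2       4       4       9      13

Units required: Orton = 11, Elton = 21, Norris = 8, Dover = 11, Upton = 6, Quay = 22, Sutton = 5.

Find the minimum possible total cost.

For any fixed open set, each restaurant goes to its cheapest open site; total = fixed + service.
{Red}: Orton→Red 12·11=132, Elton→Red 3·21=63, Norris→Red 4·8=32, Dover→Red 13·11=143, Upton→Red 6·6=36, Quay→Red 5·22=110, Sutton→Red 15·5=75. Service 591; fixed 399; total 990.
{Green}: Orton→Green 7·11=77, Elton→Green 13·21=273, Norris→Green 2·8=16, Dover→Green 4·11=44, Upton→Green 4·6=24, Quay→Green 9·22=198, Sutton→Green 13·5=65. Service 697; fixed 770; total 1467.
{Red, Green}: service 399 + fixed 1169 = 1568
{Red, Blue, Green}: service 394 + fixed 1822 = 2216
(All 7 nonempty subsets were checked; Red only is lowest.)

Minimum total cost: 990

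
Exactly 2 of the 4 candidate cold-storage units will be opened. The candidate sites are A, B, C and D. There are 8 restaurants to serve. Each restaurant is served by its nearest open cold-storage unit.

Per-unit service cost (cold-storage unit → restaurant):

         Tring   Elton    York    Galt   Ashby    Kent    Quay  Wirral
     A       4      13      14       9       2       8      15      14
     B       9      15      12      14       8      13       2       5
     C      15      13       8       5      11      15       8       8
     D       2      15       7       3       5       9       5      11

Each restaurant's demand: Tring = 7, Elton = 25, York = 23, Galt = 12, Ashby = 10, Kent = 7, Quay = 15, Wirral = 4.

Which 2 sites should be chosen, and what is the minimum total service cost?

With exactly 2 open, each restaurant uses its cheapest among the chosen.
{A, D}: Tring→D 2·7=14, Elton→A 13·25=325, York→D 7·23=161, Galt→D 3·12=36, Ashby→A 2·10=20, Kent→A 8·7=56, Quay→D 5·15=75, Wirral→D 11·4=44. Service cost 731.
{B, D}: service cost 749
{C, D}: service cost 756
Among all 6 size-2 choices, {A, D} is lowest.

Choose A and D; total service cost 731.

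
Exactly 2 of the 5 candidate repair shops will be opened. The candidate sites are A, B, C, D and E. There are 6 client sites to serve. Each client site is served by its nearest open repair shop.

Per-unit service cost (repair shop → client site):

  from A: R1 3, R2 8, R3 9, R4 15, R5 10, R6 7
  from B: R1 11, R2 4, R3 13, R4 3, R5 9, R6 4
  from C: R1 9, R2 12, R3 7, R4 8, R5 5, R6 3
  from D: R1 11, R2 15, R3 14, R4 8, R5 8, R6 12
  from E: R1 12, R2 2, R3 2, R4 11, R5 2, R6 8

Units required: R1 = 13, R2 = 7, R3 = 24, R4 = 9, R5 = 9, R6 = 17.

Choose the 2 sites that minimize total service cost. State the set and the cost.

Choose B and E; total service cost 318.

With exactly 2 open, each client site uses its cheapest among the chosen.
{B, E}: R1→B 11·13=143, R2→E 2·7=14, R3→E 2·24=48, R4→B 3·9=27, R5→E 2·9=18, R6→B 4·17=68. Service cost 318.
{C, E}: service cost 320
{A, E}: service cost 337
Among all 10 size-2 choices, {B, E} is lowest.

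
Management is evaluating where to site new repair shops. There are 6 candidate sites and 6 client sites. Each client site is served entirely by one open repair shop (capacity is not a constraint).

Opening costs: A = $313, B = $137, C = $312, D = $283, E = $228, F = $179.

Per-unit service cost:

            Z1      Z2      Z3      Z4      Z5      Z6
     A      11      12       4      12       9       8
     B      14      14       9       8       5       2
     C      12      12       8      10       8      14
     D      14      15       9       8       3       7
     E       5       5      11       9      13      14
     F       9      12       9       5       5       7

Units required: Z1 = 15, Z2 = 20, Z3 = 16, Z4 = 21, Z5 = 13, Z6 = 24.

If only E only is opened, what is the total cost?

Total cost: 1273

Each client site is assigned to its cheapest site among the open ones.
{E}: Z1→E 5·15=75, Z2→E 5·20=100, Z3→E 11·16=176, Z4→E 9·21=189, Z5→E 13·13=169, Z6→E 14·24=336. Service 1045; fixed 228; total 1273.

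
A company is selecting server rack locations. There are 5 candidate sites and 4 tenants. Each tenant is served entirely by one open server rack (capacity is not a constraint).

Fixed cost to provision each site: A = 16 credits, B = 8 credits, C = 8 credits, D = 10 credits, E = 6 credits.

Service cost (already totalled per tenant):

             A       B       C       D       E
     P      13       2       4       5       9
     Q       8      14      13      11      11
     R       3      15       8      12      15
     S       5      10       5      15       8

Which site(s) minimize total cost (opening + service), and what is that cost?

For any fixed open set, each tenant goes to its cheapest open site; total = fixed + service.
{C}: P→C 4, Q→C 13, R→C 8, S→C 5. Service 30; fixed 8; total 38.
{A, B}: P→B 2, Q→A 8, R→A 3, S→A 5. Service 18; fixed 24; total 42.
{C, E}: service 28 + fixed 14 = 42
{A, B, C, D, E}: service 18 + fixed 48 = 66
No other subset beats 38.

Open C only; minimum total cost 38.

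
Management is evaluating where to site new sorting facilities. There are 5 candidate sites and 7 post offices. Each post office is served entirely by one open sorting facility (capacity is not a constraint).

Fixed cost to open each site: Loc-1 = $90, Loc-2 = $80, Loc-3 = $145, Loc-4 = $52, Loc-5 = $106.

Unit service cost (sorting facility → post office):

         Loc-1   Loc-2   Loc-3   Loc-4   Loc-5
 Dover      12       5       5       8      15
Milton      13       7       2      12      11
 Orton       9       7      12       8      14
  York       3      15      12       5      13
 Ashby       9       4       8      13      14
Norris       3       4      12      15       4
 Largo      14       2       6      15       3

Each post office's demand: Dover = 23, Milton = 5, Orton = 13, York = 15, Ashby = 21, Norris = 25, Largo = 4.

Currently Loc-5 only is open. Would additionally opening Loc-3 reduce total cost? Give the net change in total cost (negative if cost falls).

Yes — net change −297 (cost falls by 297).

Current service cost with {Loc-5}: 1183.
Adding Loc-3: each post office re-picks its cheapest; new service cost 741, saving 442.
Extra fixed cost: 145. Net change = 145 − 442 = -297.
(Totals: 1289 → 992.)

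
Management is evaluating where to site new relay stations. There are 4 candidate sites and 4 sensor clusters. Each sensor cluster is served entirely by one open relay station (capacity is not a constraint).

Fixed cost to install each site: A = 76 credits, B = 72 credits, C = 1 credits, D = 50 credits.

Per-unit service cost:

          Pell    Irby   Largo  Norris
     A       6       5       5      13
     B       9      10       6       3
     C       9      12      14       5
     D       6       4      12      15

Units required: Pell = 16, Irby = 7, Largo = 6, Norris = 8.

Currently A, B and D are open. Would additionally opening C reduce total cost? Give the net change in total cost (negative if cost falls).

No — net change +1 (cost rises by 1).

Current service cost with {A, B, D}: 178.
Adding C: each sensor cluster re-picks its cheapest; new service cost 178, saving 0.
Extra fixed cost: 1. Net change = 1 − 0 = 1.
(Totals: 376 → 377.)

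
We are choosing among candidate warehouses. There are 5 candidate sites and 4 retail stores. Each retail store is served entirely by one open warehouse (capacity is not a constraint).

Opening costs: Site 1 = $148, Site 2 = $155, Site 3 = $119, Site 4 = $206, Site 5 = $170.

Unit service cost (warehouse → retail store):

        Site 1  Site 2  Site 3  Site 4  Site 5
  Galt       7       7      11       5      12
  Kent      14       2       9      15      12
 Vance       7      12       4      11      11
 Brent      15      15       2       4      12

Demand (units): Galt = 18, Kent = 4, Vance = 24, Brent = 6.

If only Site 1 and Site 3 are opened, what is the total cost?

Total cost: 537

Each retail store is assigned to its cheapest site among the open ones.
{Site 1, Site 3}: Galt→Site 1 7·18=126, Kent→Site 3 9·4=36, Vance→Site 3 4·24=96, Brent→Site 3 2·6=12. Service 270; fixed 267; total 537.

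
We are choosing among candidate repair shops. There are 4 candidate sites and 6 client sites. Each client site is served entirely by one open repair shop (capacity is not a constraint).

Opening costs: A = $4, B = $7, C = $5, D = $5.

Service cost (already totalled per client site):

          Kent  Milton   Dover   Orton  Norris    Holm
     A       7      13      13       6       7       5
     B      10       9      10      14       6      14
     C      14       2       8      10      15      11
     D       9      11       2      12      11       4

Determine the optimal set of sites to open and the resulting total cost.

For any fixed open set, each client site goes to its cheapest open site; total = fixed + service.
{A, C, D}: Kent→A 7, Milton→C 2, Dover→D 2, Orton→A 6, Norris→A 7, Holm→D 4. Service 28; fixed 14; total 42.
{A, C}: service 35 + fixed 9 = 44
{A, D}: Kent→A 7, Milton→D 11, Dover→D 2, Orton→A 6, Norris→A 7, Holm→D 4. Service 37; fixed 9; total 46.
{A, B, C, D}: service 27 + fixed 21 = 48
No other subset beats 42.

Open A, C and D; minimum total cost 42.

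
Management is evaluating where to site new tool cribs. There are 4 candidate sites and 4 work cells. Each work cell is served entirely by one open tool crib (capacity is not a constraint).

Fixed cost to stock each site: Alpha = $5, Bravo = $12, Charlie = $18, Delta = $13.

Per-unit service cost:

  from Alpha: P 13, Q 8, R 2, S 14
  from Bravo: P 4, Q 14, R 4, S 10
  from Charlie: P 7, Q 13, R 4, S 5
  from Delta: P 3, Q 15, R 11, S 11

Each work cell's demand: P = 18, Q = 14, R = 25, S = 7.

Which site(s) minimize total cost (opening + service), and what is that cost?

Open Alpha, Charlie and Delta; minimum total cost 287.

For any fixed open set, each work cell goes to its cheapest open site; total = fixed + service.
{Alpha, Charlie, Delta}: P→Delta 3·18=54, Q→Alpha 8·14=112, R→Alpha 2·25=50, S→Charlie 5·7=35. Service 251; fixed 36; total 287.
{Alpha, Bravo, Charlie, Delta}: service 251 + fixed 48 = 299
{Alpha, Bravo, Charlie}: service 269 + fixed 35 = 304
{Alpha}: P→Alpha 13·18=234, Q→Alpha 8·14=112, R→Alpha 2·25=50, S→Alpha 14·7=98. Service 494; fixed 5; total 499.
(All 15 nonempty subsets were checked; Alpha, Charlie and Delta is lowest.)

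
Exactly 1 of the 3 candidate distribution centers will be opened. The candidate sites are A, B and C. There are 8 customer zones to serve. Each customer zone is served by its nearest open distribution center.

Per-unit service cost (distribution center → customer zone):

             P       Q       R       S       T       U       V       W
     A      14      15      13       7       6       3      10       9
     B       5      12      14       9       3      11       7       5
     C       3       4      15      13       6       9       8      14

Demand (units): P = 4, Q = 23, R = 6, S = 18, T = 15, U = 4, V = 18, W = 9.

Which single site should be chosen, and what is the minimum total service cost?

Choose B only; total service cost 802.

With exactly 1 open, each customer zone uses its cheapest among the chosen.
{B}: P→B 5·4=20, Q→B 12·23=276, R→B 14·6=84, S→B 9·18=162, T→B 3·15=45, U→B 11·4=44, V→B 7·18=126, W→B 5·9=45. Service cost 802.
{C}: service cost 824
{A}: service cost 968
Among all 3 size-1 choices, {B} is lowest.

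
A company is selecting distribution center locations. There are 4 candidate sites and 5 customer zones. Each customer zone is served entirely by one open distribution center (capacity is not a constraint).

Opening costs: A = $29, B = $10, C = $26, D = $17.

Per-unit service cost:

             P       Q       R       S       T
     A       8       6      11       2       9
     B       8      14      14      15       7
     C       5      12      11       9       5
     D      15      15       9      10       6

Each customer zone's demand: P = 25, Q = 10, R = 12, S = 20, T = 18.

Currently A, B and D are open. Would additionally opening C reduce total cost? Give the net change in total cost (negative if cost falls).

Current service cost with {A, B, D}: 516.
Adding C: each customer zone re-picks its cheapest; new service cost 423, saving 93.
Extra fixed cost: 26. Net change = 26 − 93 = -67.
(Totals: 572 → 505.)

Yes — net change −67 (cost falls by 67).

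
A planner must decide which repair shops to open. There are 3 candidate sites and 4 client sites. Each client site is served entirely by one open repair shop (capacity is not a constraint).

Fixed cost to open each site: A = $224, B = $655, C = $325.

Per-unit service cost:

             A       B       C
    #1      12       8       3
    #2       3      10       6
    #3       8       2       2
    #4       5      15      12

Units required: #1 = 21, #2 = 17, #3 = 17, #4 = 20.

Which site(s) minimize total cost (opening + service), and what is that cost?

For any fixed open set, each client site goes to its cheapest open site; total = fixed + service.
{A}: #1→A 12·21=252, #2→A 3·17=51, #3→A 8·17=136, #4→A 5·20=100. Service 539; fixed 224; total 763.
{C}: service 439 + fixed 325 = 764
{A, C}: #1→C 3·21=63, #2→A 3·17=51, #3→C 2·17=34, #4→A 5·20=100. Service 248; fixed 549; total 797.
{A, B, C}: #1→C 3·21=63, #2→A 3·17=51, #3→B 2·17=34, #4→A 5·20=100. Service 248; fixed 1204; total 1452.
(All 7 nonempty subsets were checked; A only is lowest.)

Open A only; minimum total cost 763.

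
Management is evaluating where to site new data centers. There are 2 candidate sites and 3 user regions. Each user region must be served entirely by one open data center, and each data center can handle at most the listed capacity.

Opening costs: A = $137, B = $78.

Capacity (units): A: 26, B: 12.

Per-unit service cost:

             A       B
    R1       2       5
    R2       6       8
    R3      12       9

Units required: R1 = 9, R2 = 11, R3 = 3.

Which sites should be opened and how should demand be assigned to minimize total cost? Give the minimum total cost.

Minimum total cost: 257

Open {A}: R1→A 2·9=18, R2→A 6·11=66, R3→A 12·3=36.
Loads: A carries 23/26. Service 120; fixed 137; total 257.
Next best feasible plan costs 326.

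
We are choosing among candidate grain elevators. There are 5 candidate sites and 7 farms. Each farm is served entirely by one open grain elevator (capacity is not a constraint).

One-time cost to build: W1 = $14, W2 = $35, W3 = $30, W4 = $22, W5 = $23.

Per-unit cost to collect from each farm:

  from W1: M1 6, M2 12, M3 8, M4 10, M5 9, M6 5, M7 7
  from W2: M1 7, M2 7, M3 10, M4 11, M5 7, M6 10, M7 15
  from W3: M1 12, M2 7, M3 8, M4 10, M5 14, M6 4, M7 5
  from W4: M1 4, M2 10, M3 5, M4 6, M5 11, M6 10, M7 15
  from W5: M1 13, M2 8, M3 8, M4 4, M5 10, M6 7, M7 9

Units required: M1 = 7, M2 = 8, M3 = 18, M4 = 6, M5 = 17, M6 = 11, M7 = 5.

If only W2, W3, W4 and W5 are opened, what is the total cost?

Total cost: 496

Each farm is assigned to its cheapest site among the open ones.
{W2, W3, W4, W5}: M1→W4 4·7=28, M2→W2 7·8=56, M3→W4 5·18=90, M4→W5 4·6=24, M5→W2 7·17=119, M6→W3 4·11=44, M7→W3 5·5=25. Service 386; fixed 110; total 496.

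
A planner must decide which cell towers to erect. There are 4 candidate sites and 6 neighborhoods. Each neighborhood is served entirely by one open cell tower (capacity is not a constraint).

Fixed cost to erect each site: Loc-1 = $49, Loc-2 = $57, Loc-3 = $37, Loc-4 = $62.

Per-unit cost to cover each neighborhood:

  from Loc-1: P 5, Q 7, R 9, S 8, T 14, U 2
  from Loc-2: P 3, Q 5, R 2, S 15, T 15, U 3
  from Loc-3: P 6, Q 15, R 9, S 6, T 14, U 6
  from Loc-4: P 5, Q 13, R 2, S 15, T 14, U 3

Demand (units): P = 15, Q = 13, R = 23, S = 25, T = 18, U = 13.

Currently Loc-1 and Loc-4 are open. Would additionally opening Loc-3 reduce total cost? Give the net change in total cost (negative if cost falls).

Yes — net change −13 (cost falls by 13).

Current service cost with {Loc-1, Loc-4}: 690.
Adding Loc-3: each neighborhood re-picks its cheapest; new service cost 640, saving 50.
Extra fixed cost: 37. Net change = 37 − 50 = -13.
(Totals: 801 → 788.)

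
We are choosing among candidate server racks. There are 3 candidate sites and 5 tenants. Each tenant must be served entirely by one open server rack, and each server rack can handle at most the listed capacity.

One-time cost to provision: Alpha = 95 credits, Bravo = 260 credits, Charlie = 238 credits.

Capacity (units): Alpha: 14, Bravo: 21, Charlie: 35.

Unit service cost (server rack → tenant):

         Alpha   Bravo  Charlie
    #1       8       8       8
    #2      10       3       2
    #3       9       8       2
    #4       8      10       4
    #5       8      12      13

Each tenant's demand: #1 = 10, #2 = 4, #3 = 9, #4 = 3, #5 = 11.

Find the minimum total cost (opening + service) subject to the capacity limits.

Open {Alpha, Charlie}: #1→Charlie 8·10=80, #2→Charlie 2·4=8, #3→Charlie 2·9=18, #4→Charlie 4·3=12, #5→Alpha 8·11=88.
Loads: Alpha carries 11/14, Charlie carries 26/35. Service 206; fixed 333; total 539.
Next best feasible plan costs 551.

Minimum total cost: 539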